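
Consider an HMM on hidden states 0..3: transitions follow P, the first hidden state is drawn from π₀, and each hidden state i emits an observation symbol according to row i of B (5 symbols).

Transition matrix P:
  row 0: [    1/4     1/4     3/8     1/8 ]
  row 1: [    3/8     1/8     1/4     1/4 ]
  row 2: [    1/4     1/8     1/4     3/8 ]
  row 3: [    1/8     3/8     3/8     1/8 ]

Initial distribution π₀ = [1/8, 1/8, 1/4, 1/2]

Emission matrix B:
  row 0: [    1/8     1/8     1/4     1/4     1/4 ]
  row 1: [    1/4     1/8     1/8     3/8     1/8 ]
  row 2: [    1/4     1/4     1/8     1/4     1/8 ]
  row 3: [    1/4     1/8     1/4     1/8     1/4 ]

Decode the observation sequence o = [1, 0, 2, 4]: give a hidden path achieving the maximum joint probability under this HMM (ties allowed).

path = [3, 1, 0, 0]

t=0: δ = [1.562e-02, 1.562e-02, 6.250e-02, 6.250e-02]  (obs o_0=1)
t=1: δ = [1.953e-03, 5.859e-03, 5.859e-03, 5.859e-03]  ψ = [2, 3, 3, 2]  (obs o_1=0)
t=2: δ = [5.493e-04, 2.747e-04, 2.747e-04, 5.493e-04]  ψ = [1, 3, 3, 2]  (obs o_2=2)
t=3: δ = [3.433e-05, 2.575e-05, 2.575e-05, 2.575e-05]  ψ = [0, 3, 0, 2]  (obs o_3=4)
backtrack: best end state = 0; path = [3, 1, 0, 0]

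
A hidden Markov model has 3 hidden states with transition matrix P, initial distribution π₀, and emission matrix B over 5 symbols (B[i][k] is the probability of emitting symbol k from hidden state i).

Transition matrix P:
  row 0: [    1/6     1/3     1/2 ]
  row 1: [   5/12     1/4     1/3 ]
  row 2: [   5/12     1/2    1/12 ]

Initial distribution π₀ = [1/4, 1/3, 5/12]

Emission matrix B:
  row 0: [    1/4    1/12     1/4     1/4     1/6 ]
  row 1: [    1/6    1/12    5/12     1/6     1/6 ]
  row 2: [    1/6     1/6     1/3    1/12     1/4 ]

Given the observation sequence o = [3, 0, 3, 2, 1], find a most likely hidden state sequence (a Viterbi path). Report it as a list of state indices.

t=0: δ = [6.250e-02, 5.556e-02, 3.472e-02]  (obs o_0=3)
t=1: δ = [5.787e-03, 3.472e-03, 5.208e-03]  ψ = [1, 0, 0]  (obs o_1=0)
t=2: δ = [5.425e-04, 4.340e-04, 2.411e-04]  ψ = [2, 2, 0]  (obs o_2=3)
t=3: δ = [4.521e-05, 7.535e-05, 9.042e-05]  ψ = [1, 0, 0]  (obs o_3=2)
t=4: δ = [3.140e-06, 3.768e-06, 4.186e-06]  ψ = [2, 2, 1]  (obs o_4=1)
backtrack: best end state = 2; path = [0, 2, 0, 1, 2]

path = [0, 2, 0, 1, 2]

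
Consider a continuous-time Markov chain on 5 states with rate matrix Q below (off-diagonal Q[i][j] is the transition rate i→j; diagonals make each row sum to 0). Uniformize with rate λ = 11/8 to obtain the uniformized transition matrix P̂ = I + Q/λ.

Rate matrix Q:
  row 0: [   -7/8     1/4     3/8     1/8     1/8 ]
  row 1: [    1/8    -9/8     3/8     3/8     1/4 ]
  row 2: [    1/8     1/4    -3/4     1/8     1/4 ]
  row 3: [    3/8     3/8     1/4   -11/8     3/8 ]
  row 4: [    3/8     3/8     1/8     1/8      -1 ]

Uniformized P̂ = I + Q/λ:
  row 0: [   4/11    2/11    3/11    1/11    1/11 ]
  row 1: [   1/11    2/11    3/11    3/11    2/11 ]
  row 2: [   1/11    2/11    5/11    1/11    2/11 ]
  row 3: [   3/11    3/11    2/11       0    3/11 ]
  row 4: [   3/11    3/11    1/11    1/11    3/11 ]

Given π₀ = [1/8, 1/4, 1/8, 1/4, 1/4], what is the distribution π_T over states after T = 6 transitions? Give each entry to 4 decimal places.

π = [0.2025, 0.2100, 0.2776, 0.1183, 0.1916]

t=0: π = [0.1250, 0.2500, 0.1250, 0.2500, 0.2500]
t=1: π = [0.2159, 0.2273, 0.2273, 0.1136, 0.2159]
t=2: π = [0.2097, 0.2118, 0.2645, 0.1219, 0.1921]
t=3: π = [0.2052, 0.2104, 0.2748, 0.1183, 0.1913]
t=4: π = [0.2032, 0.2100, 0.2771, 0.1184, 0.1913]
t=5: π = [0.2026, 0.2100, 0.2776, 0.1183, 0.1915]
t=6: π = [0.2025, 0.2100, 0.2776, 0.1183, 0.1916]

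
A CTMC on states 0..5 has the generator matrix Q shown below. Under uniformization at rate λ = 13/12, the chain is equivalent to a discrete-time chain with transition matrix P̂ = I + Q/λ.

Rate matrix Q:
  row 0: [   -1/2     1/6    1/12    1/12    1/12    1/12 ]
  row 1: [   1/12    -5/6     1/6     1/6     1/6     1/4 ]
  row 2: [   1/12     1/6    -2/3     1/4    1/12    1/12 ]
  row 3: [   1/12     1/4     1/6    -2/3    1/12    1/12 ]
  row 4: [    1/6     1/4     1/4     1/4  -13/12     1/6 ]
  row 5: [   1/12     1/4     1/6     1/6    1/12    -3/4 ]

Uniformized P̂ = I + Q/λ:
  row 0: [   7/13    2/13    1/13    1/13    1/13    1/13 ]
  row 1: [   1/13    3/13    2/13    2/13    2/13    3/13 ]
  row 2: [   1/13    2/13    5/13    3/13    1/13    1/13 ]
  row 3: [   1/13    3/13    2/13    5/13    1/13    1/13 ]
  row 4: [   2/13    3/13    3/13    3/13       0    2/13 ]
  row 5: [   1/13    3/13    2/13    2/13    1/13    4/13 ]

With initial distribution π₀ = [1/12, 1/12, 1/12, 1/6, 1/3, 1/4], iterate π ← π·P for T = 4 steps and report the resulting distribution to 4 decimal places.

π = [0.1534, 0.2042, 0.1935, 0.2129, 0.0861, 0.1499]

t=0: π = [0.0833, 0.0833, 0.0833, 0.1667, 0.3333, 0.2500]
t=1: π = [0.1410, 0.2179, 0.1923, 0.2179, 0.0577, 0.1731]
t=2: π = [0.1464, 0.2051, 0.1918, 0.2125, 0.0893, 0.1548]
t=3: π = [0.1514, 0.2047, 0.1937, 0.2132, 0.0858, 0.1511]
t=4: π = [0.1534, 0.2042, 0.1935, 0.2129, 0.0861, 0.1499]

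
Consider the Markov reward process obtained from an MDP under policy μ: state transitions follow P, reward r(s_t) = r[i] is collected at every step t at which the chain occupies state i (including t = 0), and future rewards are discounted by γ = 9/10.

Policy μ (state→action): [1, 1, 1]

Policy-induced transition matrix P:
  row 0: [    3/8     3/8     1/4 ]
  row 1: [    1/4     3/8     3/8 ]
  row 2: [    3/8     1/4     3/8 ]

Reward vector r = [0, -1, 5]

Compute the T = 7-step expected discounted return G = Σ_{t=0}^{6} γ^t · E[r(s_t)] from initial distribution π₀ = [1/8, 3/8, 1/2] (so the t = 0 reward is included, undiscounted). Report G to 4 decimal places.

t=0: π = [0.1250, 0.3750, 0.5000], E[r] = 2.1250, γ^t·E[r] = 2.125000, running G = 2.125000
t=1: π = [0.3281, 0.3125, 0.3594], E[r] = 1.4844, γ^t·E[r] = 1.335938, running G = 3.460938
t=2: π = [0.3359, 0.3301, 0.3340], E[r] = 1.3398, γ^t·E[r] = 1.085273, running G = 4.546211
t=3: π = [0.3337, 0.3333, 0.3330], E[r] = 1.3318, γ^t·E[r] = 0.970873, running G = 5.517084
t=4: π = [0.3333, 0.3334, 0.3333], E[r] = 1.3330, γ^t·E[r] = 0.874606, running G = 6.391690
t=5: π = [0.3333, 0.3333, 0.3333], E[r] = 1.3333, γ^t·E[r] = 0.787312, running G = 7.179003
t=6: π = [0.3333, 0.3333, 0.3333], E[r] = 1.3333, γ^t·E[r] = 0.708590, running G = 7.887592

G = 7.8876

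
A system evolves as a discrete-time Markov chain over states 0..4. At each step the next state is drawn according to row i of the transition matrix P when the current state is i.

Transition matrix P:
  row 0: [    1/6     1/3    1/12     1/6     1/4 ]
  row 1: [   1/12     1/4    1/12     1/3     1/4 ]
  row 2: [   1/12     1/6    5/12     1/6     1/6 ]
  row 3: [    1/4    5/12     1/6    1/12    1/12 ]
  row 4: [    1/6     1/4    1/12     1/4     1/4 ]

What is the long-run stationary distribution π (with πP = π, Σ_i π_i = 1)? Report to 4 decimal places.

Balance equations π_j = Σ_i π_i·P[i][j]:
  π_0 = 1/6·π_0 + 1/12·π_1 + 1/12·π_2 + 1/4·π_3 + 1/6·π_4
  π_1 = 1/3·π_0 + 1/4·π_1 + 1/6·π_2 + 5/12·π_3 + 1/4·π_4
  π_2 = 1/12·π_0 + 1/12·π_1 + 5/12·π_2 + 1/6·π_3 + 1/12·π_4
  π_3 = 1/6·π_0 + 1/3·π_1 + 1/6·π_2 + 1/12·π_3 + 1/4·π_4
  normalize: π_0 + π_1 + π_2 + π_3 + π_4 = 1
Solving the linear system gives exactly π = [2408/16267, 4640/16267, 2467/16267, 3469/16267, 3283/16267].

π = [0.1480, 0.2852, 0.1517, 0.2133, 0.2018]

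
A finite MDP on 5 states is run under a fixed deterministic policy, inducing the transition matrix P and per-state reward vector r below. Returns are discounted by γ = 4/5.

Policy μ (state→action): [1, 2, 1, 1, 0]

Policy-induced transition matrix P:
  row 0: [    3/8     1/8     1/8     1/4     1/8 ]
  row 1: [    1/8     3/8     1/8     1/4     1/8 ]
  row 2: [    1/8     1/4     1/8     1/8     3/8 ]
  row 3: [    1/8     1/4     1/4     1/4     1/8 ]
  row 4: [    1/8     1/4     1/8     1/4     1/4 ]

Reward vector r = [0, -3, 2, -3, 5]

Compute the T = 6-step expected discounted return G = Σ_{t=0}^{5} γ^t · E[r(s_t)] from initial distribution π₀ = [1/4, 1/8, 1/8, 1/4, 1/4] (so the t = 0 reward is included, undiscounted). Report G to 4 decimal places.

G = -0.1782

t=0: π = [0.2500, 0.1250, 0.1250, 0.2500, 0.2500], E[r] = 0.3750, γ^t·E[r] = 0.375000, running G = 0.375000
t=1: π = [0.1875, 0.2344, 0.1563, 0.2344, 0.1875], E[r] = -0.1563, γ^t·E[r] = -0.125000, running G = 0.250000
t=2: π = [0.1719, 0.2559, 0.1543, 0.2305, 0.1875], E[r] = -0.2129, γ^t·E[r] = -0.136250, running G = 0.113750
t=3: π = [0.1680, 0.2605, 0.1538, 0.2307, 0.1870], E[r] = -0.2310, γ^t·E[r] = -0.118250, running G = -0.004500
t=4: π = [0.1670, 0.2616, 0.1538, 0.2308, 0.1868], E[r] = -0.2352, γ^t·E[r] = -0.096338, running G = -0.100838
t=5: π = [0.1667, 0.2618, 0.1538, 0.2308, 0.1868], E[r] = -0.2360, γ^t·E[r] = -0.077338, running G = -0.178175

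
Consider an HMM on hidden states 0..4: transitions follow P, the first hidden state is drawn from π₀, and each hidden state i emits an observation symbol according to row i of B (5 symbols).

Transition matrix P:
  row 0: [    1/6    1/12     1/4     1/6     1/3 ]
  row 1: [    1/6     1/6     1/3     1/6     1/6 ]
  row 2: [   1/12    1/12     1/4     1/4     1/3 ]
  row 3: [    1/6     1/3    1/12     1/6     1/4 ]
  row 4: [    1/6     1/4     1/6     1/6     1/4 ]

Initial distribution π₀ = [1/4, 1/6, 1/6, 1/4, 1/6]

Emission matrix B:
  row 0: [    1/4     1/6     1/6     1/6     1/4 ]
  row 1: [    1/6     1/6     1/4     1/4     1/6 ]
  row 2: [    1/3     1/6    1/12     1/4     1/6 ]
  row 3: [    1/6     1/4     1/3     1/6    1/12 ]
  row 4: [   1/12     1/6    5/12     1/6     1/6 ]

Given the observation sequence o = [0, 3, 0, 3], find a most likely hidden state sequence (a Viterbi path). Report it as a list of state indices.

t=0: δ = [6.250e-02, 2.778e-02, 5.556e-02, 4.167e-02, 1.389e-02]  (obs o_0=0)
t=1: δ = [1.736e-03, 3.472e-03, 3.906e-03, 2.315e-03, 3.472e-03]  ψ = [0, 3, 0, 2, 0]  (obs o_1=3)
t=2: δ = [1.447e-04, 1.447e-04, 3.858e-04, 1.628e-04, 1.085e-04]  ψ = [1, 4, 1, 2, 2]  (obs o_2=0)
t=3: δ = [5.358e-06, 1.356e-05, 2.411e-05, 1.608e-05, 2.143e-05]  ψ = [2, 3, 2, 2, 2]  (obs o_3=3)
backtrack: best end state = 2; path = [3, 1, 2, 2]

path = [3, 1, 2, 2]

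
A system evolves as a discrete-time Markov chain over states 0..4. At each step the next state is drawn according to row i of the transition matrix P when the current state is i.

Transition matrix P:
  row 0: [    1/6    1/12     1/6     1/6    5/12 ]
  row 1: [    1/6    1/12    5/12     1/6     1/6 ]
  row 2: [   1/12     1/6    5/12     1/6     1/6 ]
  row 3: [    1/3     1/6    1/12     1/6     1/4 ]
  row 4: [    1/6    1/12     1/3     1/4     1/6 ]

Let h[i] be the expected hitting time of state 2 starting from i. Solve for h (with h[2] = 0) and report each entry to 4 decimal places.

h = [4.4724, 3.4969, 0.0000, 4.8589, 3.9018]

First-step conditioning: h[2] = 0; for i ≠ 2, h[i] = 1 + Σ_k P[i][k]·h[k].
  h[0] = 1 + 1/6·h[0] + 1/12·h[1] + 1/6·h[3] + 5/12·h[4]
  h[1] = 1 + 1/6·h[0] + 1/12·h[1] + 1/6·h[3] + 1/6·h[4]
  h[3] = 1 + 1/3·h[0] + 1/6·h[1] + 1/6·h[3] + 1/4·h[4]
  h[4] = 1 + 1/6·h[0] + 1/12·h[1] + 1/4·h[3] + 1/6·h[4]
Solving the 4×4 linear system over states ≠ 2 gives exactly h = [729/163, 570/163, 0, 792/163, 636/163] (h[2] = 0 is the target).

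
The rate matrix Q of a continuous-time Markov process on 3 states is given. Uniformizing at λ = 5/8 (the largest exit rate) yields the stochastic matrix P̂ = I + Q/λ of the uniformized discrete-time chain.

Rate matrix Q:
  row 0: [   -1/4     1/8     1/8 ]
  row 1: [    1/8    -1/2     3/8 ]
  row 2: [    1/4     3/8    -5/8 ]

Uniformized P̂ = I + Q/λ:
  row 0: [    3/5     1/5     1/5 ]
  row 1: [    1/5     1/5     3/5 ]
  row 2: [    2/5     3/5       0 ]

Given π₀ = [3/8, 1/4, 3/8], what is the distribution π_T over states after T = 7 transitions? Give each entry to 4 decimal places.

t=0: π = [0.3750, 0.2500, 0.3750]
t=1: π = [0.4250, 0.3500, 0.2250]
t=2: π = [0.4150, 0.2900, 0.2950]
t=3: π = [0.4250, 0.3180, 0.2570]
t=4: π = [0.4214, 0.3028, 0.2758]
t=5: π = [0.4237, 0.3103, 0.2660]
t=6: π = [0.4227, 0.3064, 0.2709]
t=7: π = [0.4233, 0.3084, 0.2684]

π = [0.4233, 0.3084, 0.2684]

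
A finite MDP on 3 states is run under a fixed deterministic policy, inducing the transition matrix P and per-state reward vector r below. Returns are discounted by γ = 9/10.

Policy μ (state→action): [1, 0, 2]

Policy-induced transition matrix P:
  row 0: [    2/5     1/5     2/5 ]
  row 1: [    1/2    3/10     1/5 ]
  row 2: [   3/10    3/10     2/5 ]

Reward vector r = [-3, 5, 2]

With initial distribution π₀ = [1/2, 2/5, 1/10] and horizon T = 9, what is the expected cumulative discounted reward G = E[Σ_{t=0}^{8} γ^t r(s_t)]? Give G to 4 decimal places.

t=0: π = [0.5000, 0.4000, 0.1000], E[r] = 0.7000, γ^t·E[r] = 0.700000, running G = 0.700000
t=1: π = [0.4300, 0.2500, 0.3200], E[r] = 0.6000, γ^t·E[r] = 0.540000, running G = 1.240000
t=2: π = [0.3930, 0.2570, 0.3500], E[r] = 0.8060, γ^t·E[r] = 0.652860, running G = 1.892860
t=3: π = [0.3907, 0.2607, 0.3486], E[r] = 0.8286, γ^t·E[r] = 0.604049, running G = 2.496909
t=4: π = [0.3912, 0.2609, 0.3479], E[r] = 0.8267, γ^t·E[r] = 0.542424, running G = 3.039334
t=5: π = [0.3913, 0.2609, 0.3478], E[r] = 0.8261, γ^t·E[r] = 0.487805, running G = 3.527138
t=6: π = [0.3913, 0.2609, 0.3478], E[r] = 0.8261, γ^t·E[r] = 0.439010, running G = 3.966149
t=7: π = [0.3913, 0.2609, 0.3478], E[r] = 0.8261, γ^t·E[r] = 0.395114, running G = 4.361263
t=8: π = [0.3913, 0.2609, 0.3478], E[r] = 0.8261, γ^t·E[r] = 0.355603, running G = 4.716866

G = 4.7169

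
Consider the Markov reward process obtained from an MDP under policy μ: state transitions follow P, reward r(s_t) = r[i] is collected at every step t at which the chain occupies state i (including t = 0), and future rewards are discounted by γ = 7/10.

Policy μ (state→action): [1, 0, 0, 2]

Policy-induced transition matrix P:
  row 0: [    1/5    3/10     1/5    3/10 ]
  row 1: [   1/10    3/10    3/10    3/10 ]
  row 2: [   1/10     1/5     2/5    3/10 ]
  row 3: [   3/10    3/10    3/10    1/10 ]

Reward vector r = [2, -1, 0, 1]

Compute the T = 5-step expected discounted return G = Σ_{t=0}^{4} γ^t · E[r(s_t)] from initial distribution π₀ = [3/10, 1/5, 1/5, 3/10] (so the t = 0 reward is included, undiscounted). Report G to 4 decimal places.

G = 1.2759

t=0: π = [0.3000, 0.2000, 0.2000, 0.3000], E[r] = 0.7000, γ^t·E[r] = 0.700000, running G = 0.700000
t=1: π = [0.1900, 0.2800, 0.2900, 0.2400], E[r] = 0.3400, γ^t·E[r] = 0.238000, running G = 0.938000
t=2: π = [0.1670, 0.2710, 0.3100, 0.2520], E[r] = 0.3150, γ^t·E[r] = 0.154350, running G = 1.092350
t=3: π = [0.1671, 0.2690, 0.3143, 0.2496], E[r] = 0.3148, γ^t·E[r] = 0.107976, running G = 1.200326
t=4: π = [0.1666, 0.2686, 0.3147, 0.2501], E[r] = 0.3148, γ^t·E[r] = 0.075576, running G = 1.275903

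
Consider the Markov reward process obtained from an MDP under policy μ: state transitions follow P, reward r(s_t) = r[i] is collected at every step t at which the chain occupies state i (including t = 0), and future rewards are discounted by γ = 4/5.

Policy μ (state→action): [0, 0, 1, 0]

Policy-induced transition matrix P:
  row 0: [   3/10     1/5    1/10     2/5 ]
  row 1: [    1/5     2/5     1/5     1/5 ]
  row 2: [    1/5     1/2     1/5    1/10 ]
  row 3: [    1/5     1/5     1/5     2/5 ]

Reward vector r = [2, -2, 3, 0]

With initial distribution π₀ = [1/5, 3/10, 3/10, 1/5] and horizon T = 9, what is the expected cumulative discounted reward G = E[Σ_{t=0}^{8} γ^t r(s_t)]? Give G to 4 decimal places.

G = 1.7840

t=0: π = [0.2000, 0.3000, 0.3000, 0.2000], E[r] = 0.7000, γ^t·E[r] = 0.700000, running G = 0.700000
t=1: π = [0.2200, 0.3500, 0.1800, 0.2500], E[r] = 0.2800, γ^t·E[r] = 0.224000, running G = 0.924000
t=2: π = [0.2220, 0.3240, 0.1780, 0.2760], E[r] = 0.3300, γ^t·E[r] = 0.211200, running G = 1.135200
t=3: π = [0.2222, 0.3182, 0.1778, 0.2818], E[r] = 0.3414, γ^t·E[r] = 0.174797, running G = 1.309997
t=4: π = [0.2222, 0.3170, 0.1778, 0.2830], E[r] = 0.3438, γ^t·E[r] = 0.140829, running G = 1.450825
t=5: π = [0.2222, 0.3167, 0.1778, 0.2833], E[r] = 0.3443, γ^t·E[r] = 0.112826, running G = 1.563652
t=6: π = [0.2222, 0.3167, 0.1778, 0.2833], E[r] = 0.3444, γ^t·E[r] = 0.090287, running G = 1.653939
t=7: π = [0.2222, 0.3167, 0.1778, 0.2833], E[r] = 0.3444, γ^t·E[r] = 0.072234, running G = 1.726173
t=8: π = [0.2222, 0.3167, 0.1778, 0.2833], E[r] = 0.3444, γ^t·E[r] = 0.057788, running G = 1.783961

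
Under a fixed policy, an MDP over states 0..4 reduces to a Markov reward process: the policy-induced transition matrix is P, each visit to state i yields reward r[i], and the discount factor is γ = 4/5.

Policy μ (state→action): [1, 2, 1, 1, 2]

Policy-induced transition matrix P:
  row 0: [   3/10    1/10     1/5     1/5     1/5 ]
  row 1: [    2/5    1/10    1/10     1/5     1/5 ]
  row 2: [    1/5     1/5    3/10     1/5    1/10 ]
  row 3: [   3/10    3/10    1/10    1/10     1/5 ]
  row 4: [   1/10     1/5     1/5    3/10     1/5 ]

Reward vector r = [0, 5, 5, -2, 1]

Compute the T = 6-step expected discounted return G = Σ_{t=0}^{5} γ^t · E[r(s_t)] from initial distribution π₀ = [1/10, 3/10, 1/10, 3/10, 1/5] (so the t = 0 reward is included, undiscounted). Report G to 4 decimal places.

G = 5.7465

t=0: π = [0.1000, 0.3000, 0.1000, 0.3000, 0.2000], E[r] = 1.6000, γ^t·E[r] = 1.600000, running G = 1.600000
t=1: π = [0.2800, 0.1900, 0.1500, 0.1900, 0.1900], E[r] = 1.5100, γ^t·E[r] = 1.208000, running G = 2.808000
t=2: π = [0.2660, 0.1720, 0.1770, 0.2000, 0.1850], E[r] = 1.5300, γ^t·E[r] = 0.979200, running G = 3.787200
t=3: π = [0.2625, 0.1762, 0.1805, 0.1985, 0.1823], E[r] = 1.5688, γ^t·E[r] = 0.803226, running G = 4.590426
t=4: π = [0.2631, 0.1760, 0.1806, 0.1984, 0.1820], E[r] = 1.5680, γ^t·E[r] = 0.642249, running G = 5.232674
t=5: π = [0.2632, 0.1759, 0.1806, 0.1984, 0.1819], E[r] = 1.5680, γ^t·E[r] = 0.513797, running G = 5.746471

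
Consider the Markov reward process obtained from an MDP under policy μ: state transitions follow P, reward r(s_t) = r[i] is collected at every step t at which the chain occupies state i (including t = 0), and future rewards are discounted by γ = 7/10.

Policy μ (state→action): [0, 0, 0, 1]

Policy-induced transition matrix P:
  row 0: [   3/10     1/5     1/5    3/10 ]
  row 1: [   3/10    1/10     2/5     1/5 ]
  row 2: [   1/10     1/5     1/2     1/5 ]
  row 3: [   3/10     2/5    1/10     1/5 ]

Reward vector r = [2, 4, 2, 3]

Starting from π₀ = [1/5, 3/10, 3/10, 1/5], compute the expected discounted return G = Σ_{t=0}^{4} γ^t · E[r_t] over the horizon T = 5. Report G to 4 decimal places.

t=0: π = [0.2000, 0.3000, 0.3000, 0.2000], E[r] = 2.8000, γ^t·E[r] = 2.800000, running G = 2.800000
t=1: π = [0.2400, 0.2100, 0.3300, 0.2200], E[r] = 2.6400, γ^t·E[r] = 1.848000, running G = 4.648000
t=2: π = [0.2340, 0.2230, 0.3190, 0.2240], E[r] = 2.6700, γ^t·E[r] = 1.308300, running G = 5.956300
t=3: π = [0.2362, 0.2225, 0.3179, 0.2234], E[r] = 2.6684, γ^t·E[r] = 0.915261, running G = 6.871561
t=4: π = [0.2364, 0.2224, 0.3175, 0.2236], E[r] = 2.6685, γ^t·E[r] = 0.640702, running G = 7.512263

G = 7.5123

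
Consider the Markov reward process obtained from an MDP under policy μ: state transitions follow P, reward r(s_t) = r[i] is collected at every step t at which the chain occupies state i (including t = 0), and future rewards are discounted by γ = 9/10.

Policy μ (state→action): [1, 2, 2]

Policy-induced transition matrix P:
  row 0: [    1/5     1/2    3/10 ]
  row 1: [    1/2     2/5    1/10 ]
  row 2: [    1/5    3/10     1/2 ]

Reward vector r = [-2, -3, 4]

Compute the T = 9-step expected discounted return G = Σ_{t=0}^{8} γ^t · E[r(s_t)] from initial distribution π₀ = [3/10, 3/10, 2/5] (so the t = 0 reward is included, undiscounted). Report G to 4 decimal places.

G = -3.4518

t=0: π = [0.3000, 0.3000, 0.4000], E[r] = 0.1000, γ^t·E[r] = 0.100000, running G = 0.100000
t=1: π = [0.2900, 0.3900, 0.3200], E[r] = -0.4700, γ^t·E[r] = -0.423000, running G = -0.323000
t=2: π = [0.3170, 0.3970, 0.2860], E[r] = -0.6810, γ^t·E[r] = -0.551610, running G = -0.874610
t=3: π = [0.3191, 0.4031, 0.2778], E[r] = -0.7363, γ^t·E[r] = -0.536763, running G = -1.411373
t=4: π = [0.3209, 0.4041, 0.2749], E[r] = -0.7545, γ^t·E[r] = -0.495021, running G = -1.906394
t=5: π = [0.3212, 0.4046, 0.2742], E[r] = -0.7596, γ^t·E[r] = -0.448552, running G = -2.354946
t=6: π = [0.3214, 0.4047, 0.2739], E[r] = -0.7612, γ^t·E[r] = -0.404550, running G = -2.759496
t=7: π = [0.3214, 0.4047, 0.2738], E[r] = -0.7617, γ^t·E[r] = -0.364319, running G = -3.123815
t=8: π = [0.3214, 0.4048, 0.2738], E[r] = -0.7618, γ^t·E[r] = -0.327949, running G = -3.451764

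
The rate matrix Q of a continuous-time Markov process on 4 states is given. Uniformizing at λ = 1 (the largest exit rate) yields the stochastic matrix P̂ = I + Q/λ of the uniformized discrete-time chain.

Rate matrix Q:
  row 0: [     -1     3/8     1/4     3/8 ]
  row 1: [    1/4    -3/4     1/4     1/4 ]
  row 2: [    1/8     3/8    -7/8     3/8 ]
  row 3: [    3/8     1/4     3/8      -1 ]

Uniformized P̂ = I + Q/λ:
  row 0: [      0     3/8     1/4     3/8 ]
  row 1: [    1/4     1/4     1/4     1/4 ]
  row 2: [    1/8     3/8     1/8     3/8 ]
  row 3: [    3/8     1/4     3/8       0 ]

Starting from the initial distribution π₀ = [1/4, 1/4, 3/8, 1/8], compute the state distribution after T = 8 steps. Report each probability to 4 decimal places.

t=0: π = [0.2500, 0.2500, 0.3750, 0.1250]
t=1: π = [0.1563, 0.3281, 0.2188, 0.2969]
t=2: π = [0.2207, 0.2969, 0.2598, 0.2227]
t=3: π = [0.1902, 0.3101, 0.2454, 0.2544]
t=4: π = [0.2036, 0.3044, 0.2511, 0.2408]
t=5: π = [0.1978, 0.3068, 0.2487, 0.2466]
t=6: π = [0.2003, 0.3058, 0.2497, 0.2442]
t=7: π = [0.1992, 0.3063, 0.2493, 0.2452]
t=8: π = [0.1997, 0.3061, 0.2495, 0.2448]

π = [0.1997, 0.3061, 0.2495, 0.2448]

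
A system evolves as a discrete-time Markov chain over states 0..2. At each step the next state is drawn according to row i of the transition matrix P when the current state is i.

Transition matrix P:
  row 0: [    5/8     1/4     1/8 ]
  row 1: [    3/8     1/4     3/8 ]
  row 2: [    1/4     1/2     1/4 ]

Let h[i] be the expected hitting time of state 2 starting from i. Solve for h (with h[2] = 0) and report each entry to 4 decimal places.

First-step conditioning: h[2] = 0; for i ≠ 2, h[i] = 1 + Σ_k P[i][k]·h[k].
  h[0] = 1 + 5/8·h[0] + 1/4·h[1]
  h[1] = 1 + 3/8·h[0] + 1/4·h[1]
Solving the 2×2 linear system over states ≠ 2 gives exactly h = [16/3, 4, 0] (h[2] = 0 is the target).

h = [5.3333, 4.0000, 0.0000]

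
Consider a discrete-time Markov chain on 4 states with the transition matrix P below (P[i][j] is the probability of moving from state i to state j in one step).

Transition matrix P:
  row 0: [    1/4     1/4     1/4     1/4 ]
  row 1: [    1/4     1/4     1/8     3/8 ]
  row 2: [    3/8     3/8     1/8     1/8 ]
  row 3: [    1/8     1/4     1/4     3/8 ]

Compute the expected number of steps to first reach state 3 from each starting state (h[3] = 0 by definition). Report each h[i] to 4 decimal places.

h = [3.8421, 3.3158, 4.2105, 0.0000]

First-step conditioning: h[3] = 0; for i ≠ 3, h[i] = 1 + Σ_k P[i][k]·h[k].
  h[0] = 1 + 1/4·h[0] + 1/4·h[1] + 1/4·h[2]
  h[1] = 1 + 1/4·h[0] + 1/4·h[1] + 1/8·h[2]
  h[2] = 1 + 3/8·h[0] + 3/8·h[1] + 1/8·h[2]
Solving the 3×3 linear system over states ≠ 3 gives exactly h = [73/19, 63/19, 80/19, 0] (h[3] = 0 is the target).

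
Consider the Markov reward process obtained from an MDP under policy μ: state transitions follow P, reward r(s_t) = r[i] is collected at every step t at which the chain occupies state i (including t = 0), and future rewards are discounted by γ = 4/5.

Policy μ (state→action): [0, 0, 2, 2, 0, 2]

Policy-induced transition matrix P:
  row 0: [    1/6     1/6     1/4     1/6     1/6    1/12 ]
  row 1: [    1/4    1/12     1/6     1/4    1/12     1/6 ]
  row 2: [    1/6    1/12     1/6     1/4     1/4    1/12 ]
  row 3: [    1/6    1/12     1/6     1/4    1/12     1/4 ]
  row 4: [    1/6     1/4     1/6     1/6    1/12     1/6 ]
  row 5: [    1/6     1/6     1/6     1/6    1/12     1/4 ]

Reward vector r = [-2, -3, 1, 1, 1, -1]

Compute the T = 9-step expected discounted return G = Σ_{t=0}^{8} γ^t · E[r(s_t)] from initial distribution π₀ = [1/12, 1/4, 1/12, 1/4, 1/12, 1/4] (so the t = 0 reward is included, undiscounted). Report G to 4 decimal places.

t=0: π = [0.0833, 0.2500, 0.0833, 0.2500, 0.0833, 0.2500], E[r] = -0.7500, γ^t·E[r] = -0.750000, running G = -0.750000
t=1: π = [0.1875, 0.1250, 0.1736, 0.2153, 0.1042, 0.1944], E[r] = -0.4514, γ^t·E[r] = -0.361111, running G = -1.111111
t=2: π = [0.1771, 0.1325, 0.1823, 0.2095, 0.1279, 0.1707], E[r] = -0.4028, γ^t·E[r] = -0.257778, running G = -1.368889
t=3: π = [0.1777, 0.1336, 0.1814, 0.2104, 0.1285, 0.1684], E[r] = -0.4045, γ^t·E[r] = -0.207086, running G = -1.575975
t=4: π = [0.1778, 0.1336, 0.1815, 0.2105, 0.1284, 0.1683], E[r] = -0.4044, γ^t·E[r] = -0.165628, running G = -1.741603
t=5: π = [0.1778, 0.1336, 0.1815, 0.2105, 0.1284, 0.1683], E[r] = -0.4043, γ^t·E[r] = -0.132469, running G = -1.874073
t=6: π = [0.1778, 0.1336, 0.1815, 0.2105, 0.1284, 0.1683], E[r] = -0.4043, γ^t·E[r] = -0.105975, running G = -1.980048
t=7: π = [0.1778, 0.1336, 0.1815, 0.2105, 0.1284, 0.1683], E[r] = -0.4043, γ^t·E[r] = -0.084780, running G = -2.064829
t=8: π = [0.1778, 0.1336, 0.1815, 0.2105, 0.1284, 0.1683], E[r] = -0.4043, γ^t·E[r] = -0.067824, running G = -2.132653

G = -2.1327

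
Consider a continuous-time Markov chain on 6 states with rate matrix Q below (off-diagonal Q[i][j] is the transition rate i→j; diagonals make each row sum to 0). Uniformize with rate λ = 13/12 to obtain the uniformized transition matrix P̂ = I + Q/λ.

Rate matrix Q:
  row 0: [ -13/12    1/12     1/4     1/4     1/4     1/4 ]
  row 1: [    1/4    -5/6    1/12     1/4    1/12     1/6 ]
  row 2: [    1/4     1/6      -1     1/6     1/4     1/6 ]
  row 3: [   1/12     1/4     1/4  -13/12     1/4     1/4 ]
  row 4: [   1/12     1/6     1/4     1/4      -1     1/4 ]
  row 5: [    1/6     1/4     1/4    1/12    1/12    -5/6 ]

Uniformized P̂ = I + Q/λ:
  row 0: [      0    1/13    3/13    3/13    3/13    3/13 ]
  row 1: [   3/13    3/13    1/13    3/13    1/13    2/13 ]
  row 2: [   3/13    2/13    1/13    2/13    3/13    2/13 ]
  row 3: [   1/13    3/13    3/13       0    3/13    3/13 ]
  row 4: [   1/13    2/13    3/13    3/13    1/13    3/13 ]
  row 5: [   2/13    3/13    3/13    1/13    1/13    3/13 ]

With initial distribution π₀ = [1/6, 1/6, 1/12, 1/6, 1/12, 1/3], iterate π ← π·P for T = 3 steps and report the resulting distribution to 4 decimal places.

t=0: π = [0.1667, 0.1667, 0.0833, 0.1667, 0.0833, 0.3333]
t=1: π = [0.1282, 0.1923, 0.1923, 0.1346, 0.1410, 0.2115]
t=2: π = [0.1425, 0.1854, 0.1716, 0.1524, 0.1469, 0.2012]
t=3: π = [0.1364, 0.1843, 0.1758, 0.1515, 0.1487, 0.2033]

π = [0.1364, 0.1843, 0.1758, 0.1515, 0.1487, 0.2033]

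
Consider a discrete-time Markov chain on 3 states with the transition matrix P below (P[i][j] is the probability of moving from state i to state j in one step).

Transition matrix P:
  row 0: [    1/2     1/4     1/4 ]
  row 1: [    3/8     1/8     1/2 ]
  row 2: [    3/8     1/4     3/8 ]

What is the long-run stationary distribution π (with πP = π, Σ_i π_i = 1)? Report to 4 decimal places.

π = [0.4286, 0.2222, 0.3492]

Balance equations π_j = Σ_i π_i·P[i][j]:
  π_0 = 1/2·π_0 + 3/8·π_1 + 3/8·π_2
  π_1 = 1/4·π_0 + 1/8·π_1 + 1/4·π_2
  normalize: π_0 + π_1 + π_2 = 1
Solving the linear system gives exactly π = [3/7, 2/9, 22/63].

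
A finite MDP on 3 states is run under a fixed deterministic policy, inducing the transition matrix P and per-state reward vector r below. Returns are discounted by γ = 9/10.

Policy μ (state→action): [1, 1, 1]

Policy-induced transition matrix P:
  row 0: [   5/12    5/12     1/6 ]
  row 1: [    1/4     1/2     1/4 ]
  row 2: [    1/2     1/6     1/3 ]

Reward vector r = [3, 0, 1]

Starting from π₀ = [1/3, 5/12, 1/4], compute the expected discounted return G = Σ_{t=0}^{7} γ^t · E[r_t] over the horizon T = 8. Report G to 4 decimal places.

t=0: π = [0.3333, 0.4167, 0.2500], E[r] = 1.2500, γ^t·E[r] = 1.250000, running G = 1.250000
t=1: π = [0.3681, 0.3889, 0.2431], E[r] = 1.3472, γ^t·E[r] = 1.212500, running G = 2.462500
t=2: π = [0.3721, 0.3883, 0.2396], E[r] = 1.3559, γ^t·E[r] = 1.098281, running G = 3.560781
t=3: π = [0.3719, 0.3891, 0.2390], E[r] = 1.3547, γ^t·E[r] = 0.987574, running G = 4.548355
t=4: π = [0.3717, 0.3894, 0.2389], E[r] = 1.3541, γ^t·E[r] = 0.888421, running G = 5.436777
t=5: π = [0.3717, 0.3894, 0.2389], E[r] = 1.3540, γ^t·E[r] = 0.799515, running G = 6.236292
t=6: π = [0.3717, 0.3894, 0.2389], E[r] = 1.3540, γ^t·E[r] = 0.719560, running G = 6.955852
t=7: π = [0.3717, 0.3894, 0.2389], E[r] = 1.3540, γ^t·E[r] = 0.647605, running G = 7.603457

G = 7.6035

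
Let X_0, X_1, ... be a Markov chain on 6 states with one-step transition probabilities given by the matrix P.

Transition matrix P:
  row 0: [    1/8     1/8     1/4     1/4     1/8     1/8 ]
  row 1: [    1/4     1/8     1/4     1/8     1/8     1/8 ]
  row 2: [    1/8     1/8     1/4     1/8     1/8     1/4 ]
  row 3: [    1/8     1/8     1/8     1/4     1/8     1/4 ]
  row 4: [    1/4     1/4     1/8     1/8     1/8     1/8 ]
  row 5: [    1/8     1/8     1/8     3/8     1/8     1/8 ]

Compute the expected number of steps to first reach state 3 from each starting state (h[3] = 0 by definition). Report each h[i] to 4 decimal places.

First-step conditioning: h[3] = 0; for i ≠ 3, h[i] = 1 + Σ_k P[i][k]·h[k].
  h[0] = 1 + 1/8·h[0] + 1/8·h[1] + 1/4·h[2] + 1/8·h[4] + 1/8·h[5]
  h[1] = 1 + 1/4·h[0] + 1/8·h[1] + 1/4·h[2] + 1/8·h[4] + 1/8·h[5]
  h[2] = 1 + 1/8·h[0] + 1/8·h[1] + 1/4·h[2] + 1/8·h[4] + 1/4·h[5]
  h[4] = 1 + 1/4·h[0] + 1/4·h[1] + 1/8·h[2] + 1/8·h[4] + 1/8·h[5]
  h[5] = 1 + 1/8·h[0] + 1/8·h[1] + 1/8·h[2] + 1/8·h[4] + 1/8·h[5]
Solving the 5×5 linear system over states ≠ 3 gives exactly h = [33280/6951, 12480/2317, 12288/2317, 0, 12504/2317, 4096/993] (h[3] = 0 is the target).

h = [4.7878, 5.3863, 5.3034, 0.0000, 5.3966, 4.1249]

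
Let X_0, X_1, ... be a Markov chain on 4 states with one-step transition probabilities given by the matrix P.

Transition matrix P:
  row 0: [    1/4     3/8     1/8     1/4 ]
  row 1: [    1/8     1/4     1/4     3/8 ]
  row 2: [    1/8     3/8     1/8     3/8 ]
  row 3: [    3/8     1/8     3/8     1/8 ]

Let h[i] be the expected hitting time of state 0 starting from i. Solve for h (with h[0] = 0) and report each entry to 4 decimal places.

First-step conditioning: h[0] = 0; for i ≠ 0, h[i] = 1 + Σ_k P[i][k]·h[k].
  h[1] = 1 + 1/4·h[1] + 1/4·h[2] + 3/8·h[3]
  h[2] = 1 + 3/8·h[1] + 1/8·h[2] + 3/8·h[3]
  h[3] = 1 + 1/8·h[1] + 3/8·h[2] + 1/8·h[3]
Solving the 3×3 linear system over states ≠ 0 gives exactly h = [0, 5, 5, 4] (h[0] = 0 is the target).

h = [0.0000, 5.0000, 5.0000, 4.0000]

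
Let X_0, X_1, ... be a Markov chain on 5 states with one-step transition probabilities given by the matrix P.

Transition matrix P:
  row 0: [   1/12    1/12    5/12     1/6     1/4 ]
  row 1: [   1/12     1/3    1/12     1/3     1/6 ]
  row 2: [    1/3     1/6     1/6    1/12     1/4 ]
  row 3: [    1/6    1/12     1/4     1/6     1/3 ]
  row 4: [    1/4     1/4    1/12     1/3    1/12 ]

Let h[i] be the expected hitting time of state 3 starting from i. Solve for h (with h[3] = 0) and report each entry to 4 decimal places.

h = [4.7347, 3.6735, 4.9796, 0.0000, 3.8367]

First-step conditioning: h[3] = 0; for i ≠ 3, h[i] = 1 + Σ_k P[i][k]·h[k].
  h[0] = 1 + 1/12·h[0] + 1/12·h[1] + 5/12·h[2] + 1/4·h[4]
  h[1] = 1 + 1/12·h[0] + 1/3·h[1] + 1/12·h[2] + 1/6·h[4]
  h[2] = 1 + 1/3·h[0] + 1/6·h[1] + 1/6·h[2] + 1/4·h[4]
  h[4] = 1 + 1/4·h[0] + 1/4·h[1] + 1/12·h[2] + 1/12·h[4]
Solving the 4×4 linear system over states ≠ 3 gives exactly h = [232/49, 180/49, 244/49, 0, 188/49] (h[3] = 0 is the target).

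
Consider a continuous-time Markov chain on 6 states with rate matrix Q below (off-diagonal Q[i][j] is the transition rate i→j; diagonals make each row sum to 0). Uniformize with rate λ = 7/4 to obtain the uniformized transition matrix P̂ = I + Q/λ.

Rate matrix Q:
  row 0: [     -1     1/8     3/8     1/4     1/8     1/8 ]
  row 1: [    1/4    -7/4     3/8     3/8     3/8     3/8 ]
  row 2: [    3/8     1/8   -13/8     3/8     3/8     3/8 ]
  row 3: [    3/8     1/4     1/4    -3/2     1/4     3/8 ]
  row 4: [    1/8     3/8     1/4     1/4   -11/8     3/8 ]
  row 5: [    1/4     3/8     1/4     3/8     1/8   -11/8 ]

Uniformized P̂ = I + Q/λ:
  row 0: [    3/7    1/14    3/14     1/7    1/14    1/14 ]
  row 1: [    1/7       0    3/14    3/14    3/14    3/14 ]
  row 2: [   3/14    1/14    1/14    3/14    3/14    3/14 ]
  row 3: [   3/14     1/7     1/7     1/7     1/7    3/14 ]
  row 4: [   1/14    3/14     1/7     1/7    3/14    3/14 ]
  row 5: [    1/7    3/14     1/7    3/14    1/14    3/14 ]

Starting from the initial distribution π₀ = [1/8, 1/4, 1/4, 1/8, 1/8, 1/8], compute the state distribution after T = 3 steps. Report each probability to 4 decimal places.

π = [0.2162, 0.1219, 0.1563, 0.1764, 0.1450, 0.1841]

t=0: π = [0.1250, 0.2500, 0.2500, 0.1250, 0.1250, 0.1250]
t=1: π = [0.1964, 0.0982, 0.1518, 0.1875, 0.1696, 0.1964]
t=2: π = [0.2111, 0.1301, 0.1531, 0.1747, 0.1448, 0.1862]
t=3: π = [0.2162, 0.1219, 0.1563, 0.1764, 0.1450, 0.1841]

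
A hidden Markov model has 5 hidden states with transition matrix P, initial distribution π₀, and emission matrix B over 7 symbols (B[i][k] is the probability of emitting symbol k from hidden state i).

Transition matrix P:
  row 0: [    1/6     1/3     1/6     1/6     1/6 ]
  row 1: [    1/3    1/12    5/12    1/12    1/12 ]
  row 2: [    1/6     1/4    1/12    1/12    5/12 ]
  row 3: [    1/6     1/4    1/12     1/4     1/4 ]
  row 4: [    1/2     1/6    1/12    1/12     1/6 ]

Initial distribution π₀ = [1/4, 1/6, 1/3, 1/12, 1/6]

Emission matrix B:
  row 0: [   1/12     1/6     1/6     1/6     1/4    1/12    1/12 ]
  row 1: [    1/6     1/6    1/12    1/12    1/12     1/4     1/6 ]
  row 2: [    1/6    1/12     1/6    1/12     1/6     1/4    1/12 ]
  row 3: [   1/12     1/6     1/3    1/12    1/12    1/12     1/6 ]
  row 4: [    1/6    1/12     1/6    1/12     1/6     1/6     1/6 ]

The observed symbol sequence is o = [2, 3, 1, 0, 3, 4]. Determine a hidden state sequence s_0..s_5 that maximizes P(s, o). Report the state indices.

t=0: δ = [4.167e-02, 1.389e-02, 5.556e-02, 2.778e-02, 2.778e-02]  (obs o_0=2)
t=1: δ = [2.315e-03, 1.157e-03, 5.787e-04, 5.787e-04, 1.929e-03]  ψ = [4, 0, 0, 0, 2]  (obs o_1=3)
t=2: δ = [1.608e-04, 1.286e-04, 4.019e-05, 6.430e-05, 3.215e-05]  ψ = [4, 0, 1, 0, 0]  (obs o_2=1)
t=3: δ = [3.572e-06, 8.931e-06, 8.931e-06, 2.233e-06, 4.465e-06]  ψ = [1, 0, 1, 0, 0]  (obs o_3=0)
t=4: δ = [4.961e-07, 1.861e-07, 3.101e-07, 6.202e-08, 3.101e-07]  ψ = [1, 2, 1, 1, 2]  (obs o_4=3)
t=5: δ = [3.876e-08, 1.378e-08, 1.378e-08, 6.891e-09, 2.153e-08]  ψ = [4, 0, 0, 0, 2]  (obs o_5=4)
backtrack: best end state = 0; path = [4, 0, 1, 2, 4, 0]

path = [4, 0, 1, 2, 4, 0]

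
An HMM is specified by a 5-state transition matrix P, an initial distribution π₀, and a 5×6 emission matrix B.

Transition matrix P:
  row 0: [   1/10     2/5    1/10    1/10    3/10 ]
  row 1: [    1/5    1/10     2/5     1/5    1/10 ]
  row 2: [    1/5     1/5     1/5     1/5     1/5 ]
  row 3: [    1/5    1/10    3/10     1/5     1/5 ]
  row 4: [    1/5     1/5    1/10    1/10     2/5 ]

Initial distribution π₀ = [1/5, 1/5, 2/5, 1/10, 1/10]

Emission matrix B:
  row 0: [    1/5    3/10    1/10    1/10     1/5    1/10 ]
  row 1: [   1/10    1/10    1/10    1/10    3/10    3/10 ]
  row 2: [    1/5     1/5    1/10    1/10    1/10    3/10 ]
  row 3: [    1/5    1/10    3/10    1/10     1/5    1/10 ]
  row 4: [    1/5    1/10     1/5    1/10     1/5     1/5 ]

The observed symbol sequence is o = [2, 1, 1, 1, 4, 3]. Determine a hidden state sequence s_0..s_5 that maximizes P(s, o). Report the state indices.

path = [2, 0, 1, 0, 1, 2]

t=0: δ = [2.000e-02, 2.000e-02, 4.000e-02, 3.000e-02, 2.000e-02]  (obs o_0=2)
t=1: δ = [2.400e-03, 8.000e-04, 1.800e-03, 8.000e-04, 8.000e-04]  ψ = [2, 0, 3, 2, 2]  (obs o_1=1)
t=2: δ = [1.080e-04, 9.600e-05, 7.200e-05, 3.600e-05, 7.200e-05]  ψ = [2, 0, 2, 2, 0]  (obs o_2=1)
t=3: δ = [5.760e-06, 4.320e-06, 7.680e-06, 1.920e-06, 3.240e-06]  ψ = [1, 0, 1, 1, 0]  (obs o_3=1)
t=4: δ = [3.072e-07, 6.912e-07, 1.728e-07, 3.072e-07, 3.456e-07]  ψ = [2, 0, 1, 2, 0]  (obs o_4=4)
t=5: δ = [1.382e-08, 1.229e-08, 2.765e-08, 1.382e-08, 1.382e-08]  ψ = [1, 0, 1, 1, 4]  (obs o_5=3)
backtrack: best end state = 2; path = [2, 0, 1, 0, 1, 2]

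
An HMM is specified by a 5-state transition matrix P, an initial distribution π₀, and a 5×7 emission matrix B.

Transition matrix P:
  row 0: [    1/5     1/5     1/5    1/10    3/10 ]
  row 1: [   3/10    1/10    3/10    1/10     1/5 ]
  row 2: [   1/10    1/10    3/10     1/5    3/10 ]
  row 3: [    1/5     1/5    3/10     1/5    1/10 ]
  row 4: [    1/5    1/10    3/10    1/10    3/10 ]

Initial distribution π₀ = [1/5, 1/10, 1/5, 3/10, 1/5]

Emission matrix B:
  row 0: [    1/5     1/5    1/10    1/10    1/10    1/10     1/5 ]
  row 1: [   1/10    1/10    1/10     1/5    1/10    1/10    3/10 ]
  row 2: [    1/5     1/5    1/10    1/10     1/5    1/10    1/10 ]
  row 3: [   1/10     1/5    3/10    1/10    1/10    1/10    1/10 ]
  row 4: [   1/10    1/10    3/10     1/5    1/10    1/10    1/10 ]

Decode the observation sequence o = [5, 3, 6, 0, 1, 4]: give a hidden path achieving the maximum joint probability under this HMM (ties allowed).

path = [3, 1, 0, 2, 2, 2]

t=0: δ = [2.000e-02, 1.000e-02, 2.000e-02, 3.000e-02, 2.000e-02]  (obs o_0=5)
t=1: δ = [6.000e-04, 1.200e-03, 9.000e-04, 6.000e-04, 1.200e-03]  ψ = [3, 3, 3, 3, 0]  (obs o_1=3)
t=2: δ = [7.200e-05, 3.600e-05, 3.600e-05, 1.800e-05, 3.600e-05]  ψ = [1, 0, 1, 2, 4]  (obs o_2=6)
t=3: δ = [2.880e-06, 1.440e-06, 2.880e-06, 7.200e-07, 2.160e-06]  ψ = [0, 0, 0, 0, 0]  (obs o_3=0)
t=4: δ = [1.152e-07, 5.760e-08, 1.728e-07, 1.152e-07, 8.640e-08]  ψ = [0, 0, 2, 2, 0]  (obs o_4=1)
t=5: δ = [2.304e-09, 2.304e-09, 1.037e-08, 3.456e-09, 5.184e-09]  ψ = [0, 0, 2, 2, 2]  (obs o_5=4)
backtrack: best end state = 2; path = [3, 1, 0, 2, 2, 2]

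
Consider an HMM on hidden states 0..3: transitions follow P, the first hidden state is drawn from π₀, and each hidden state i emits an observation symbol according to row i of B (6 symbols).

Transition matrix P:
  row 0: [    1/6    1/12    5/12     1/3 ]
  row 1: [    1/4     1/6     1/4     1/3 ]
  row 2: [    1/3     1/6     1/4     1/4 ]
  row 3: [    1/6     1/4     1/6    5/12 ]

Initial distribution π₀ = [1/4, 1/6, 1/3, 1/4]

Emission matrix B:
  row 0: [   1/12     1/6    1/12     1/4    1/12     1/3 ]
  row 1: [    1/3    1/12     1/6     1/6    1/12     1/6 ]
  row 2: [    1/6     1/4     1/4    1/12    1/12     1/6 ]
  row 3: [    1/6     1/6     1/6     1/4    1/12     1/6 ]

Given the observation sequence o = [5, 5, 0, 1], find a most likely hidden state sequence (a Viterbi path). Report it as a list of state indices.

t=0: δ = [8.333e-02, 2.778e-02, 5.556e-02, 4.167e-02]  (obs o_0=5)
t=1: δ = [6.173e-03, 1.736e-03, 5.787e-03, 4.630e-03]  ψ = [2, 3, 0, 0]  (obs o_1=5)
t=2: δ = [1.608e-04, 3.858e-04, 4.287e-04, 3.429e-04]  ψ = [2, 3, 0, 0]  (obs o_2=0)
t=3: δ = [2.381e-05, 7.144e-06, 2.679e-05, 2.381e-05]  ψ = [2, 3, 2, 3]  (obs o_3=1)
backtrack: best end state = 2; path = [2, 0, 2, 2]

path = [2, 0, 2, 2]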